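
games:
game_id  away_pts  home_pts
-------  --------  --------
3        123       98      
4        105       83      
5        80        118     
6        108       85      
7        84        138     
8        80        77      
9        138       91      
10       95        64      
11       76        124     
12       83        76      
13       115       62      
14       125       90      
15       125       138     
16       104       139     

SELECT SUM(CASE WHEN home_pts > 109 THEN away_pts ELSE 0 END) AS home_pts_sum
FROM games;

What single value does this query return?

game_id=3: ✗
game_id=4: ✗
game_id=5: ✓ → 80
game_id=6: ✗
game_id=7: ✓ → 84
game_id=8: ✗
game_id=9: ✗
game_id=10: ✗
game_id=11: ✓ → 76
game_id=12: ✗
game_id=13: ✗
game_id=14: ✗
game_id=15: ✓ → 125
game_id=16: ✓ → 104
home_pts_sum = 80 + 84 + 76 + 125 + 104 = 469

469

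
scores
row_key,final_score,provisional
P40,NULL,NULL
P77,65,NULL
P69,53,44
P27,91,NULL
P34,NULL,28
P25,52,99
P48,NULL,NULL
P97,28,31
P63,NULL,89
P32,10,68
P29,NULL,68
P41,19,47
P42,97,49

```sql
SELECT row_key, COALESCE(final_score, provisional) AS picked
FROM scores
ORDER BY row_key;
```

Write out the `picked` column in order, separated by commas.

52, 91, 68, 10, 28, NULL, 19, 97, NULL, 89, 53, 65, 28

row_key=P25: final_score=52 → 52
row_key=P27: final_score=91 → 91
row_key=P29: final_score=NULL, provisional=68 → 68
row_key=P32: final_score=10 → 10
row_key=P34: final_score=NULL, provisional=28 → 28
row_key=P40: final_score=NULL, provisional=NULL (all NULL) → NULL
row_key=P41: final_score=19 → 19
row_key=P42: final_score=97 → 97
row_key=P48: final_score=NULL, provisional=NULL (all NULL) → NULL
row_key=P63: final_score=NULL, provisional=89 → 89
row_key=P69: final_score=53 → 53
row_key=P77: final_score=65 → 65
row_key=P97: final_score=28 → 28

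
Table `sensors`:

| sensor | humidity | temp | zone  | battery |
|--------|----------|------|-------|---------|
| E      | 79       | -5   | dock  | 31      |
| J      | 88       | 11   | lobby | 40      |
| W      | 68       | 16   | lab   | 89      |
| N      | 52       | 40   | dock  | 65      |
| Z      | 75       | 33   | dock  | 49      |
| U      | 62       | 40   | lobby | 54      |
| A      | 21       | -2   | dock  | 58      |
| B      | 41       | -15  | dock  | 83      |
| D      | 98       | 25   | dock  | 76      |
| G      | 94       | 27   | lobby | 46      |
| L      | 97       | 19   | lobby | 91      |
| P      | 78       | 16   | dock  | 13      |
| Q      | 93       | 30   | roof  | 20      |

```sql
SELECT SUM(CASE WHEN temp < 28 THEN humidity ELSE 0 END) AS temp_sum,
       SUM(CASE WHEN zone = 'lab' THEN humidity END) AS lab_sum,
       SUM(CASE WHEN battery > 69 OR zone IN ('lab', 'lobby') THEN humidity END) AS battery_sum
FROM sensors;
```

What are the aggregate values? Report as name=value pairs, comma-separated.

temp_sum=664, lab_sum=68, battery_sum=548

[temp_sum: temp < 28]
sensor=E: ✓ → 79
sensor=J: ✓ → 88
sensor=W: ✓ → 68
sensor=N: ✗
sensor=Z: ✗
sensor=U: ✗
sensor=A: ✓ → 21
sensor=B: ✓ → 41
sensor=D: ✓ → 98
sensor=G: ✓ → 94
sensor=L: ✓ → 97
sensor=P: ✓ → 78
sensor=Q: ✗
temp_sum = 79 + 88 + 68 + 21 + 41 + 98 + 94 + 97 + 78 = 664
—
[lab_sum: zone = 'lab']
sensor=E: ✗
sensor=J: ✗
sensor=W: ✓ → 68
sensor=N: ✗
sensor=Z: ✗
sensor=U: ✗
sensor=A: ✗
sensor=B: ✗
sensor=D: ✗
sensor=G: ✗
sensor=L: ✗
sensor=P: ✗
sensor=Q: ✗
lab_sum = 68
—
[battery_sum: battery > 69 OR zone IN ('lab', 'lobby')]
sensor=E: ✗
sensor=J: ✓ → 88
sensor=W: ✓ → 68
sensor=N: ✗
sensor=Z: ✗
sensor=U: ✓ → 62
sensor=A: ✗
sensor=B: ✓ → 41
sensor=D: ✓ → 98
sensor=G: ✓ → 94
sensor=L: ✓ → 97
sensor=P: ✗
sensor=Q: ✗
battery_sum = 88 + 68 + 62 + 41 + 98 + 94 + 97 = 548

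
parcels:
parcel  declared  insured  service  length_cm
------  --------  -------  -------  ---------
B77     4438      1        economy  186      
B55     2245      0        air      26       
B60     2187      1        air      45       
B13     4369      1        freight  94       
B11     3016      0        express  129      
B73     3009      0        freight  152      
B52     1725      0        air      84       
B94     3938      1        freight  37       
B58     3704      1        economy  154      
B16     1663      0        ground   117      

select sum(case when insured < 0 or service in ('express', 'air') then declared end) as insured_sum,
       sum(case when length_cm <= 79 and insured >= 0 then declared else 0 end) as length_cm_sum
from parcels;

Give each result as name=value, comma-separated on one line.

[insured_sum: insured < 0 or service in ('express', 'air')]
parcel=B77: ✗
parcel=B55: ✓ → 2245
parcel=B60: ✓ → 2187
parcel=B13: ✗
parcel=B11: ✓ → 3016
parcel=B73: ✗
parcel=B52: ✓ → 1725
parcel=B94: ✗
parcel=B58: ✗
parcel=B16: ✗
insured_sum = 2245 + 2187 + 3016 + 1725 = 9173
—
[length_cm_sum: length_cm <= 79 and insured >= 0]
parcel=B77: ✗
parcel=B55: ✓ → 2245
parcel=B60: ✓ → 2187
parcel=B13: ✗
parcel=B11: ✗
parcel=B73: ✗
parcel=B52: ✗
parcel=B94: ✓ → 3938
parcel=B58: ✗
parcel=B16: ✗
length_cm_sum = 2245 + 2187 + 3938 = 8370

insured_sum=9173, length_cm_sum=8370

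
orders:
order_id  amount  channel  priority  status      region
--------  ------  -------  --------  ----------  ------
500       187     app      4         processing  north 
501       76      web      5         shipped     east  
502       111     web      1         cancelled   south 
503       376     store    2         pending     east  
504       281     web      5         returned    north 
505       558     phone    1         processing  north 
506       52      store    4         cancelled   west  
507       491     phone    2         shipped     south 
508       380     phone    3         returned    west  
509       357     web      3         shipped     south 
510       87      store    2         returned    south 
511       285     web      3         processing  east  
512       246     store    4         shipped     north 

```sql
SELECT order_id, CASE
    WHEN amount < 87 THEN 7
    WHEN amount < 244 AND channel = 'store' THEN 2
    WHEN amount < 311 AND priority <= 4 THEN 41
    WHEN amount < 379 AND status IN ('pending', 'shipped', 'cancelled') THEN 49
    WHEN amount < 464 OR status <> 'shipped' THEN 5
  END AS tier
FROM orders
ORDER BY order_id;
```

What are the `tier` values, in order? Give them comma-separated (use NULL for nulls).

41, 7, 41, 49, 5, 5, 7, NULL, 5, 49, 2, 41, 41

order_id=500: amount < 311 AND priority <= 4 → 41
order_id=501: amount < 87 → 7
order_id=502: amount < 311 AND priority <= 4 → 41
order_id=503: amount < 379 AND status IN ('pending', 'shipped', 'cancelled') → 49
order_id=504: amount < 464 OR status <> 'shipped' → 5
order_id=505: amount < 464 OR status <> 'shipped' → 5
order_id=506: amount < 87 → 7
order_id=507: (no match → NULL) → NULL
order_id=508: amount < 464 OR status <> 'shipped' → 5
order_id=509: amount < 379 AND status IN ('pending', 'shipped', 'cancelled') → 49
order_id=510: amount < 244 AND channel = 'store' → 2
order_id=511: amount < 311 AND priority <= 4 → 41
order_id=512: amount < 311 AND priority <= 4 → 41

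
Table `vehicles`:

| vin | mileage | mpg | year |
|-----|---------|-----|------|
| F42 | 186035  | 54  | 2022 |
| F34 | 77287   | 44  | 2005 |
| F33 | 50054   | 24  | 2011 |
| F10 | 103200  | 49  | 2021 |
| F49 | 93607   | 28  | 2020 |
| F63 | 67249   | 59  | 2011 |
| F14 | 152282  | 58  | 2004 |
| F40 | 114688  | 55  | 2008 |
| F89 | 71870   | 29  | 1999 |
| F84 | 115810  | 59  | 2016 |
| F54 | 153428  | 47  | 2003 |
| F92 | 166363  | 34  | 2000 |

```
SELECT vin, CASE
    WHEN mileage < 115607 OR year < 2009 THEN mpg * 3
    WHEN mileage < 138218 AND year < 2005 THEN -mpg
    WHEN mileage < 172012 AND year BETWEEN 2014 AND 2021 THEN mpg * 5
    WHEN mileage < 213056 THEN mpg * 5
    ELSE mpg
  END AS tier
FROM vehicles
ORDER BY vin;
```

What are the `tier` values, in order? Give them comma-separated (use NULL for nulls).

147, 174, 72, 132, 165, 270, 84, 141, 177, 295, 87, 102

vin=F10: mileage < 115607 OR year < 2009 → 147
vin=F14: mileage < 115607 OR year < 2009 → 174
vin=F33: mileage < 115607 OR year < 2009 → 72
vin=F34: mileage < 115607 OR year < 2009 → 132
vin=F40: mileage < 115607 OR year < 2009 → 165
vin=F42: mileage < 213056 → 270
vin=F49: mileage < 115607 OR year < 2009 → 84
vin=F54: mileage < 115607 OR year < 2009 → 141
vin=F63: mileage < 115607 OR year < 2009 → 177
vin=F84: mileage < 172012 AND year BETWEEN 2014 AND 2021 → 295
vin=F89: mileage < 115607 OR year < 2009 → 87
vin=F92: mileage < 115607 OR year < 2009 → 102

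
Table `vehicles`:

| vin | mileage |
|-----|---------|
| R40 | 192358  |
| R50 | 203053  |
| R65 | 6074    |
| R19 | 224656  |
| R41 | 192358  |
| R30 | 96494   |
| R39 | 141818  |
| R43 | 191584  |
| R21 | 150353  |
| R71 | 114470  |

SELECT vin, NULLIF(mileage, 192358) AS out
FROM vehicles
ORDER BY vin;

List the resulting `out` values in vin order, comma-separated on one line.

vin=R19: mileage=224656 vs 192358: differ → 224656
vin=R21: mileage=150353 vs 192358: differ → 150353
vin=R30: mileage=96494 vs 192358: differ → 96494
vin=R39: mileage=141818 vs 192358: differ → 141818
vin=R40: mileage=192358 vs 192358: equal → NULL
vin=R41: mileage=192358 vs 192358: equal → NULL
vin=R43: mileage=191584 vs 192358: differ → 191584
vin=R50: mileage=203053 vs 192358: differ → 203053
vin=R65: mileage=6074 vs 192358: differ → 6074
vin=R71: mileage=114470 vs 192358: differ → 114470

224656, 150353, 96494, 141818, NULL, NULL, 191584, 203053, 6074, 114470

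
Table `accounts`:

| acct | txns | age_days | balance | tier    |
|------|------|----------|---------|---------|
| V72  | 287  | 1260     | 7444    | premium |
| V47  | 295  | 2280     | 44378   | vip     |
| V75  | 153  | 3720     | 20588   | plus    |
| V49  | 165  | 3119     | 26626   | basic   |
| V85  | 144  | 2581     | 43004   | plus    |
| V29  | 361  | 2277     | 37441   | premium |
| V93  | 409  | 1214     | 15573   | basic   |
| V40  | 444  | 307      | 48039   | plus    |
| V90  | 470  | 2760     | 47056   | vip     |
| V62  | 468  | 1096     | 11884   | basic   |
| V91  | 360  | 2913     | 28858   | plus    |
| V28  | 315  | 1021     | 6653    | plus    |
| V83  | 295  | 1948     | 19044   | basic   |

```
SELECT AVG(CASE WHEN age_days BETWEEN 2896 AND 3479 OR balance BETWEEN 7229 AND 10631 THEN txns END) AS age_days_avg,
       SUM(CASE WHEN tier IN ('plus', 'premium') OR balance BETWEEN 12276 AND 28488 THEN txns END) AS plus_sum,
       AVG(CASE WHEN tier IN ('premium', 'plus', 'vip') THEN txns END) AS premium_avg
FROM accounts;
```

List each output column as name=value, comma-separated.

age_days_avg=270.6666666667, plus_sum=2933, premium_avg=314.3333333333

[age_days_avg: age_days BETWEEN 2896 AND 3479 OR balance BETWEEN 7229 AND 10631]
acct=V72: ✓ → 287
acct=V47: ✗
acct=V75: ✗
acct=V49: ✓ → 165
acct=V85: ✗
acct=V29: ✗
acct=V93: ✗
acct=V40: ✗
acct=V90: ✗
acct=V62: ✗
acct=V91: ✓ → 360
acct=V28: ✗
acct=V83: ✗
age_days_avg = (287 + 165 + 360) / 3 = 270.6666666667
—
[plus_sum: tier IN ('plus', 'premium') OR balance BETWEEN 12276 AND 28488]
acct=V72: ✓ → 287
acct=V47: ✗
acct=V75: ✓ → 153
acct=V49: ✓ → 165
acct=V85: ✓ → 144
acct=V29: ✓ → 361
acct=V93: ✓ → 409
acct=V40: ✓ → 444
acct=V90: ✗
acct=V62: ✗
acct=V91: ✓ → 360
acct=V28: ✓ → 315
acct=V83: ✓ → 295
plus_sum = 287 + 153 + 165 + 144 + 361 + 409 + 444 + 360 + 315 + 295 = 2933
—
[premium_avg: tier IN ('premium', 'plus', 'vip')]
acct=V72: ✓ → 287
acct=V47: ✓ → 295
acct=V75: ✓ → 153
acct=V49: ✗
acct=V85: ✓ → 144
acct=V29: ✓ → 361
acct=V93: ✗
acct=V40: ✓ → 444
acct=V90: ✓ → 470
acct=V62: ✗
acct=V91: ✓ → 360
acct=V28: ✓ → 315
acct=V83: ✗
premium_avg = (287 + 295 + 153 + 144 + 361 + 444 + 470 + 360 + 315) / 9 = 314.3333333333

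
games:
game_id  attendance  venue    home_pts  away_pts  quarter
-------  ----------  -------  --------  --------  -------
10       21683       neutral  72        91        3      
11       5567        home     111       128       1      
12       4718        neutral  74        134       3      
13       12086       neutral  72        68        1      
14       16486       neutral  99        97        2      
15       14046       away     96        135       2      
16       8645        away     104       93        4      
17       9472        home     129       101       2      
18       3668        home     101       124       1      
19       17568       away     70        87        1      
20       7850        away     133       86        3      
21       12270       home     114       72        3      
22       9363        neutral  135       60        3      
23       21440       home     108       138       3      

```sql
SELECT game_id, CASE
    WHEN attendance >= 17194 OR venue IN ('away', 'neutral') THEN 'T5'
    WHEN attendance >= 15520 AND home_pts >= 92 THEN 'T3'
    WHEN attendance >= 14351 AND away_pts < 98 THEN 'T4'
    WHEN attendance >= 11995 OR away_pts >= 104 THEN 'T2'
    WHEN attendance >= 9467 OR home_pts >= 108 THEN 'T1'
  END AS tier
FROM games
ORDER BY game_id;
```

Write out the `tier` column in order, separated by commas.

game_id=10: attendance >= 17194 OR venue IN ('away', 'neutral') → T5
game_id=11: attendance >= 11995 OR away_pts >= 104 → T2
game_id=12: attendance >= 17194 OR venue IN ('away', 'neutral') → T5
game_id=13: attendance >= 17194 OR venue IN ('away', 'neutral') → T5
game_id=14: attendance >= 17194 OR venue IN ('away', 'neutral') → T5
game_id=15: attendance >= 17194 OR venue IN ('away', 'neutral') → T5
game_id=16: attendance >= 17194 OR venue IN ('away', 'neutral') → T5
game_id=17: attendance >= 9467 OR home_pts >= 108 → T1
game_id=18: attendance >= 11995 OR away_pts >= 104 → T2
game_id=19: attendance >= 17194 OR venue IN ('away', 'neutral') → T5
game_id=20: attendance >= 17194 OR venue IN ('away', 'neutral') → T5
game_id=21: attendance >= 11995 OR away_pts >= 104 → T2
game_id=22: attendance >= 17194 OR venue IN ('away', 'neutral') → T5
game_id=23: attendance >= 17194 OR venue IN ('away', 'neutral') → T5

T5, T2, T5, T5, T5, T5, T5, T1, T2, T5, T5, T2, T5, T5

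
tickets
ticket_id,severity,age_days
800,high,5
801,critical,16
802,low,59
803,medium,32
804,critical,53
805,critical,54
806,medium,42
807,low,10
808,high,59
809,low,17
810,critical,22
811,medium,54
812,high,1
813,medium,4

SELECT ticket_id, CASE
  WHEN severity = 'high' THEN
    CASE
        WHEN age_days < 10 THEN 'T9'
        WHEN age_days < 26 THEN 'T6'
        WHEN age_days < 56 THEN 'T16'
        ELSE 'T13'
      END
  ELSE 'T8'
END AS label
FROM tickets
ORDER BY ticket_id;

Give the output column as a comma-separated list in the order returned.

ticket_id=800: severity='high' → inner[age_days < 10] → T9
ticket_id=801: severity='critical' → outer ELSE → T8
ticket_id=802: severity='low' → outer ELSE → T8
ticket_id=803: severity='medium' → outer ELSE → T8
ticket_id=804: severity='critical' → outer ELSE → T8
ticket_id=805: severity='critical' → outer ELSE → T8
ticket_id=806: severity='medium' → outer ELSE → T8
ticket_id=807: severity='low' → outer ELSE → T8
ticket_id=808: severity='high' → inner[ELSE] → T13
ticket_id=809: severity='low' → outer ELSE → T8
ticket_id=810: severity='critical' → outer ELSE → T8
ticket_id=811: severity='medium' → outer ELSE → T8
ticket_id=812: severity='high' → inner[age_days < 10] → T9
ticket_id=813: severity='medium' → outer ELSE → T8

T9, T8, T8, T8, T8, T8, T8, T8, T13, T8, T8, T8, T9, T8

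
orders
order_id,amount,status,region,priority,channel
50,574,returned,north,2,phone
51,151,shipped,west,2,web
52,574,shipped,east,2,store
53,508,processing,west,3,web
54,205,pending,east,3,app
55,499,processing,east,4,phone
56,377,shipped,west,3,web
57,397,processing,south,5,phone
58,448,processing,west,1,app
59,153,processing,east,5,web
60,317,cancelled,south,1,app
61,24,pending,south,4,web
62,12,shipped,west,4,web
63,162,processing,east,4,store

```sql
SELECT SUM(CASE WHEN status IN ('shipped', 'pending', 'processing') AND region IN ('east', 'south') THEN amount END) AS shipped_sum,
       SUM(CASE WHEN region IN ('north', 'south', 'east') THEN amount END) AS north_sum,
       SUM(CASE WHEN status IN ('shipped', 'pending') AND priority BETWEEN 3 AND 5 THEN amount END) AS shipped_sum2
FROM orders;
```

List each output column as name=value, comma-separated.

[shipped_sum: status IN ('shipped', 'pending', 'processing') AND region IN ('east', 'south')]
order_id=50: ✗
order_id=51: ✗
order_id=52: ✓ → 574
order_id=53: ✗
order_id=54: ✓ → 205
order_id=55: ✓ → 499
order_id=56: ✗
order_id=57: ✓ → 397
order_id=58: ✗
order_id=59: ✓ → 153
order_id=60: ✗
order_id=61: ✓ → 24
order_id=62: ✗
order_id=63: ✓ → 162
shipped_sum = 574 + 205 + 499 + 397 + 153 + 24 + 162 = 2014
—
[north_sum: region IN ('north', 'south', 'east')]
order_id=50: ✓ → 574
order_id=51: ✗
order_id=52: ✓ → 574
order_id=53: ✗
order_id=54: ✓ → 205
order_id=55: ✓ → 499
order_id=56: ✗
order_id=57: ✓ → 397
order_id=58: ✗
order_id=59: ✓ → 153
order_id=60: ✓ → 317
order_id=61: ✓ → 24
order_id=62: ✗
order_id=63: ✓ → 162
north_sum = 574 + 574 + 205 + 499 + 397 + 153 + 317 + 24 + 162 = 2905
—
[shipped_sum2: status IN ('shipped', 'pending') AND priority BETWEEN 3 AND 5]
order_id=50: ✗
order_id=51: ✗
order_id=52: ✗
order_id=53: ✗
order_id=54: ✓ → 205
order_id=55: ✗
order_id=56: ✓ → 377
order_id=57: ✗
order_id=58: ✗
order_id=59: ✗
order_id=60: ✗
order_id=61: ✓ → 24
order_id=62: ✓ → 12
order_id=63: ✗
shipped_sum2 = 205 + 377 + 24 + 12 = 618

shipped_sum=2014, north_sum=2905, shipped_sum2=618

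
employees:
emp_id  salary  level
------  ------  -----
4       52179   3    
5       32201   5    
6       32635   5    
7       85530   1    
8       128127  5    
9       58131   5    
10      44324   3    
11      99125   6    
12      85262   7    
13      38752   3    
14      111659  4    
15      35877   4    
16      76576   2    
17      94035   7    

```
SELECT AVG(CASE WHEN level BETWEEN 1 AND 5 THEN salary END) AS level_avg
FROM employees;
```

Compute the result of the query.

63271.9090909091

emp_id=4: ✓ → 52179
emp_id=5: ✓ → 32201
emp_id=6: ✓ → 32635
emp_id=7: ✓ → 85530
emp_id=8: ✓ → 128127
emp_id=9: ✓ → 58131
emp_id=10: ✓ → 44324
emp_id=11: ✗
emp_id=12: ✗
emp_id=13: ✓ → 38752
emp_id=14: ✓ → 111659
emp_id=15: ✓ → 35877
emp_id=16: ✓ → 76576
emp_id=17: ✗
level_avg = (52179 + 32201 + 32635 + 85530 + 128127 + 58131 + 44324 + 38752 + 111659 + 35877 + 76576) / 11 = 63271.9090909091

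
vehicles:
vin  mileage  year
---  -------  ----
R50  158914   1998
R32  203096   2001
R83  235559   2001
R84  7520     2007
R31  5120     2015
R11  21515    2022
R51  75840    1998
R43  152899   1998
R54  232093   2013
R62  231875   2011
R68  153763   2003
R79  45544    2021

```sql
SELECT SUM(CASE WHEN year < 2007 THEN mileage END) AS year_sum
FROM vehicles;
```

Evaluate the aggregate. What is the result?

vin=R50: ✓ → 158914
vin=R32: ✓ → 203096
vin=R83: ✓ → 235559
vin=R84: ✗
vin=R31: ✗
vin=R11: ✗
vin=R51: ✓ → 75840
vin=R43: ✓ → 152899
vin=R54: ✗
vin=R62: ✗
vin=R68: ✓ → 153763
vin=R79: ✗
year_sum = 158914 + 203096 + 235559 + 75840 + 152899 + 153763 = 980071

980071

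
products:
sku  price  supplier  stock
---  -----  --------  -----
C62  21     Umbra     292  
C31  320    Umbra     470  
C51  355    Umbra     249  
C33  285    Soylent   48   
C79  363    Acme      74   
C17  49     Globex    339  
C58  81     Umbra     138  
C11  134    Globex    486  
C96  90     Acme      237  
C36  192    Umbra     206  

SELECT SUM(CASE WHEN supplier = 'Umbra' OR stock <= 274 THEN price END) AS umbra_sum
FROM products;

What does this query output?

sku=C62: ✓ → 21
sku=C31: ✓ → 320
sku=C51: ✓ → 355
sku=C33: ✓ → 285
sku=C79: ✓ → 363
sku=C17: ✗
sku=C58: ✓ → 81
sku=C11: ✗
sku=C96: ✓ → 90
sku=C36: ✓ → 192
umbra_sum = 21 + 320 + 355 + 285 + 363 + 81 + 90 + 192 = 1707

1707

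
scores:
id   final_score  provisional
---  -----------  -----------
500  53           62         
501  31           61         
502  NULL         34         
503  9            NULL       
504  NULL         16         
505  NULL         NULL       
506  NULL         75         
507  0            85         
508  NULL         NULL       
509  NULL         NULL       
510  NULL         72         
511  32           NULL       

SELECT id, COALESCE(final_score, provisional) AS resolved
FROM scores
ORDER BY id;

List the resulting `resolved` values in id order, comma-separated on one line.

id=500: final_score=53 → 53
id=501: final_score=31 → 31
id=502: final_score=NULL, provisional=34 → 34
id=503: final_score=9 → 9
id=504: final_score=NULL, provisional=16 → 16
id=505: final_score=NULL, provisional=NULL (all NULL) → NULL
id=506: final_score=NULL, provisional=75 → 75
id=507: final_score=0 → 0
id=508: final_score=NULL, provisional=NULL (all NULL) → NULL
id=509: final_score=NULL, provisional=NULL (all NULL) → NULL
id=510: final_score=NULL, provisional=72 → 72
id=511: final_score=32 → 32

53, 31, 34, 9, 16, NULL, 75, 0, NULL, NULL, 72, 32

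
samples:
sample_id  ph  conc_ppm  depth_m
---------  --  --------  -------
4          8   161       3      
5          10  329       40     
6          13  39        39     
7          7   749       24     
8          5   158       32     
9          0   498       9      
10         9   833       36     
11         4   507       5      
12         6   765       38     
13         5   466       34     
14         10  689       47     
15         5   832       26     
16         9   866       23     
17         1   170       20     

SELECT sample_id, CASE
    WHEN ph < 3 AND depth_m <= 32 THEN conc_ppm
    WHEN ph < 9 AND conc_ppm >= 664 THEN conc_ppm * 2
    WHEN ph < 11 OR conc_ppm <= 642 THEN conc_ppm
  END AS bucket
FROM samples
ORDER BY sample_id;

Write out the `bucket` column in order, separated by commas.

sample_id=4: ph < 11 OR conc_ppm <= 642 → 161
sample_id=5: ph < 11 OR conc_ppm <= 642 → 329
sample_id=6: ph < 11 OR conc_ppm <= 642 → 39
sample_id=7: ph < 9 AND conc_ppm >= 664 → 1498
sample_id=8: ph < 11 OR conc_ppm <= 642 → 158
sample_id=9: ph < 3 AND depth_m <= 32 → 498
sample_id=10: ph < 11 OR conc_ppm <= 642 → 833
sample_id=11: ph < 11 OR conc_ppm <= 642 → 507
sample_id=12: ph < 9 AND conc_ppm >= 664 → 1530
sample_id=13: ph < 11 OR conc_ppm <= 642 → 466
sample_id=14: ph < 11 OR conc_ppm <= 642 → 689
sample_id=15: ph < 9 AND conc_ppm >= 664 → 1664
sample_id=16: ph < 11 OR conc_ppm <= 642 → 866
sample_id=17: ph < 3 AND depth_m <= 32 → 170

161, 329, 39, 1498, 158, 498, 833, 507, 1530, 466, 689, 1664, 866, 170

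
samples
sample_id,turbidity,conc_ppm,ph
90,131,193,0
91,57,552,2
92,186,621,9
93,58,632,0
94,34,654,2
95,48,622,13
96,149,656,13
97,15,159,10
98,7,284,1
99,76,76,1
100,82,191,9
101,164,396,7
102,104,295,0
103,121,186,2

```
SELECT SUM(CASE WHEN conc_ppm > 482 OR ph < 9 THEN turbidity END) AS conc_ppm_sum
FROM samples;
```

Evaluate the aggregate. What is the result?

sample_id=90: ✓ → 131
sample_id=91: ✓ → 57
sample_id=92: ✓ → 186
sample_id=93: ✓ → 58
sample_id=94: ✓ → 34
sample_id=95: ✓ → 48
sample_id=96: ✓ → 149
sample_id=97: ✗
sample_id=98: ✓ → 7
sample_id=99: ✓ → 76
sample_id=100: ✗
sample_id=101: ✓ → 164
sample_id=102: ✓ → 104
sample_id=103: ✓ → 121
conc_ppm_sum = 131 + 57 + 186 + 58 + 34 + 48 + 149 + 7 + 76 + 164 + 104 + 121 = 1135

1135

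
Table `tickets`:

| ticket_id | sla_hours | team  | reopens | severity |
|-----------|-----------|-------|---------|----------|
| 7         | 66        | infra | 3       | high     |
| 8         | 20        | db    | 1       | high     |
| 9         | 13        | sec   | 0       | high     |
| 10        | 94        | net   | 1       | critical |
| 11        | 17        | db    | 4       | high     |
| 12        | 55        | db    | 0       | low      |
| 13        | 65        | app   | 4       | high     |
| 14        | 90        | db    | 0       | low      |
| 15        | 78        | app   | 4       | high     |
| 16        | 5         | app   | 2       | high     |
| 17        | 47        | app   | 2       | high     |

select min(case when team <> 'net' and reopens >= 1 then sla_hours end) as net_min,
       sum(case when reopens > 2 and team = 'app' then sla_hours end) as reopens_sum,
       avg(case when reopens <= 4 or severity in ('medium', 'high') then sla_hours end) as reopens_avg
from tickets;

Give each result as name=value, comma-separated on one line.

[net_min: team <> 'net' and reopens >= 1]
ticket_id=7: ✓ → 66
ticket_id=8: ✓ → 20
ticket_id=9: ✗
ticket_id=10: ✗
ticket_id=11: ✓ → 17
ticket_id=12: ✗
ticket_id=13: ✓ → 65
ticket_id=14: ✗
ticket_id=15: ✓ → 78
ticket_id=16: ✓ → 5
ticket_id=17: ✓ → 47
net_min = MIN(66, 20, 17, 65, 78, 5, 47) = 5
—
[reopens_sum: reopens > 2 and team = 'app']
ticket_id=7: ✗
ticket_id=8: ✗
ticket_id=9: ✗
ticket_id=10: ✗
ticket_id=11: ✗
ticket_id=12: ✗
ticket_id=13: ✓ → 65
ticket_id=14: ✗
ticket_id=15: ✓ → 78
ticket_id=16: ✗
ticket_id=17: ✗
reopens_sum = 65 + 78 = 143
—
[reopens_avg: reopens <= 4 or severity in ('medium', 'high')]
ticket_id=7: ✓ → 66
ticket_id=8: ✓ → 20
ticket_id=9: ✓ → 13
ticket_id=10: ✓ → 94
ticket_id=11: ✓ → 17
ticket_id=12: ✓ → 55
ticket_id=13: ✓ → 65
ticket_id=14: ✓ → 90
ticket_id=15: ✓ → 78
ticket_id=16: ✓ → 5
ticket_id=17: ✓ → 47
reopens_avg = (66 + 20 + 13 + 94 + 17 + 55 + 65 + 90 + 78 + 5 + 47) / 11 = 50

net_min=5, reopens_sum=143, reopens_avg=50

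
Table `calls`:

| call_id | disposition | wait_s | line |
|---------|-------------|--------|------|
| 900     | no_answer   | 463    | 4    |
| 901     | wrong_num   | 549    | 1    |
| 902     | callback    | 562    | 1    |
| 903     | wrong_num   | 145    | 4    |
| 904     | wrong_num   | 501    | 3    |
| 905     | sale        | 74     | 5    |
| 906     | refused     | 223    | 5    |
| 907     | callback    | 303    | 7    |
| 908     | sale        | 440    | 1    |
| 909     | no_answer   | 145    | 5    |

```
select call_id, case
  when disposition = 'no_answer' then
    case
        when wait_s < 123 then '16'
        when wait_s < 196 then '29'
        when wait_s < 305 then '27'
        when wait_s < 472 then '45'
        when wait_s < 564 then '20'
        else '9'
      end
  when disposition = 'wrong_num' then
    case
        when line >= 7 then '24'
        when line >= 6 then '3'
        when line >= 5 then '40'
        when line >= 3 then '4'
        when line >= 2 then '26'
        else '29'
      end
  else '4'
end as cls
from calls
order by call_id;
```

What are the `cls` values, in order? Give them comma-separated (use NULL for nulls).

45, 29, 4, 4, 4, 4, 4, 4, 4, 29

call_id=900: disposition='no_answer' → inner[wait_s < 472] → 45
call_id=901: disposition='wrong_num' → inner[ELSE] → 29
call_id=902: disposition='callback' → outer ELSE → 4
call_id=903: disposition='wrong_num' → inner[line >= 3] → 4
call_id=904: disposition='wrong_num' → inner[line >= 3] → 4
call_id=905: disposition='sale' → outer ELSE → 4
call_id=906: disposition='refused' → outer ELSE → 4
call_id=907: disposition='callback' → outer ELSE → 4
call_id=908: disposition='sale' → outer ELSE → 4
call_id=909: disposition='no_answer' → inner[wait_s < 196] → 29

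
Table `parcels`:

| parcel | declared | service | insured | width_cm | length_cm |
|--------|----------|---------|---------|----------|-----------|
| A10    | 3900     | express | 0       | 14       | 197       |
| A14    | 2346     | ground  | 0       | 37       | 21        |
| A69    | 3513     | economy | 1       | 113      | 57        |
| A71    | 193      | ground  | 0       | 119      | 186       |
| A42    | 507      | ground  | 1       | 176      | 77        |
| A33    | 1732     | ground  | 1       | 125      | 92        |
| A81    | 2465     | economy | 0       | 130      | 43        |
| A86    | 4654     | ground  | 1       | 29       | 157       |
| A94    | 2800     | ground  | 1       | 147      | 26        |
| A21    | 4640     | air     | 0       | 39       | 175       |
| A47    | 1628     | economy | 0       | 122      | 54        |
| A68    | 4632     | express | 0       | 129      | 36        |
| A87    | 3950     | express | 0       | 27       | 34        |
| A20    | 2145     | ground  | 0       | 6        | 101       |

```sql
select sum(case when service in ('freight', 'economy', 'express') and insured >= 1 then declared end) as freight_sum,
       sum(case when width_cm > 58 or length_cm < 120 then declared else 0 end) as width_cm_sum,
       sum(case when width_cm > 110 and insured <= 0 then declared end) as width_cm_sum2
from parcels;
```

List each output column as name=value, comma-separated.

[freight_sum: service in ('freight', 'economy', 'express') and insured >= 1]
parcel=A10: ✗
parcel=A14: ✗
parcel=A69: ✓ → 3513
parcel=A71: ✗
parcel=A42: ✗
parcel=A33: ✗
parcel=A81: ✗
parcel=A86: ✗
parcel=A94: ✗
parcel=A21: ✗
parcel=A47: ✗
parcel=A68: ✗
parcel=A87: ✗
parcel=A20: ✗
freight_sum = 3513
—
[width_cm_sum: width_cm > 58 or length_cm < 120]
parcel=A10: ✗
parcel=A14: ✓ → 2346
parcel=A69: ✓ → 3513
parcel=A71: ✓ → 193
parcel=A42: ✓ → 507
parcel=A33: ✓ → 1732
parcel=A81: ✓ → 2465
parcel=A86: ✗
parcel=A94: ✓ → 2800
parcel=A21: ✗
parcel=A47: ✓ → 1628
parcel=A68: ✓ → 4632
parcel=A87: ✓ → 3950
parcel=A20: ✓ → 2145
width_cm_sum = 2346 + 3513 + 193 + 507 + 1732 + 2465 + 2800 + 1628 + 4632 + 3950 + 2145 = 25911
—
[width_cm_sum2: width_cm > 110 and insured <= 0]
parcel=A10: ✗
parcel=A14: ✗
parcel=A69: ✗
parcel=A71: ✓ → 193
parcel=A42: ✗
parcel=A33: ✗
parcel=A81: ✓ → 2465
parcel=A86: ✗
parcel=A94: ✗
parcel=A21: ✗
parcel=A47: ✓ → 1628
parcel=A68: ✓ → 4632
parcel=A87: ✗
parcel=A20: ✗
width_cm_sum2 = 193 + 2465 + 1628 + 4632 = 8918

freight_sum=3513, width_cm_sum=25911, width_cm_sum2=8918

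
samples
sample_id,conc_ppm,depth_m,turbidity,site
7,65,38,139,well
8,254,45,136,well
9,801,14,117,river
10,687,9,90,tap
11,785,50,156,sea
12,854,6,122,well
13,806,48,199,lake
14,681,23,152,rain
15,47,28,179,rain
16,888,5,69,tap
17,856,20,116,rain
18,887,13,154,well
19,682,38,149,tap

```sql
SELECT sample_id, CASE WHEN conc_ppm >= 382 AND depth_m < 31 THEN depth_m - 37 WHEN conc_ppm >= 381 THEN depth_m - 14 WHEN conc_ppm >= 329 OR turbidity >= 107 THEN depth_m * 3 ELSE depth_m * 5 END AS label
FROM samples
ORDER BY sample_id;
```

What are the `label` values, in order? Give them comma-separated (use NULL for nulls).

114, 135, -23, -28, 36, -31, 34, -14, 84, -32, -17, -24, 24

sample_id=7: conc_ppm >= 329 OR turbidity >= 107 → 114
sample_id=8: conc_ppm >= 329 OR turbidity >= 107 → 135
sample_id=9: conc_ppm >= 382 AND depth_m < 31 → -23
sample_id=10: conc_ppm >= 382 AND depth_m < 31 → -28
sample_id=11: conc_ppm >= 381 → 36
sample_id=12: conc_ppm >= 382 AND depth_m < 31 → -31
sample_id=13: conc_ppm >= 381 → 34
sample_id=14: conc_ppm >= 382 AND depth_m < 31 → -14
sample_id=15: conc_ppm >= 329 OR turbidity >= 107 → 84
sample_id=16: conc_ppm >= 382 AND depth_m < 31 → -32
sample_id=17: conc_ppm >= 382 AND depth_m < 31 → -17
sample_id=18: conc_ppm >= 382 AND depth_m < 31 → -24
sample_id=19: conc_ppm >= 381 → 24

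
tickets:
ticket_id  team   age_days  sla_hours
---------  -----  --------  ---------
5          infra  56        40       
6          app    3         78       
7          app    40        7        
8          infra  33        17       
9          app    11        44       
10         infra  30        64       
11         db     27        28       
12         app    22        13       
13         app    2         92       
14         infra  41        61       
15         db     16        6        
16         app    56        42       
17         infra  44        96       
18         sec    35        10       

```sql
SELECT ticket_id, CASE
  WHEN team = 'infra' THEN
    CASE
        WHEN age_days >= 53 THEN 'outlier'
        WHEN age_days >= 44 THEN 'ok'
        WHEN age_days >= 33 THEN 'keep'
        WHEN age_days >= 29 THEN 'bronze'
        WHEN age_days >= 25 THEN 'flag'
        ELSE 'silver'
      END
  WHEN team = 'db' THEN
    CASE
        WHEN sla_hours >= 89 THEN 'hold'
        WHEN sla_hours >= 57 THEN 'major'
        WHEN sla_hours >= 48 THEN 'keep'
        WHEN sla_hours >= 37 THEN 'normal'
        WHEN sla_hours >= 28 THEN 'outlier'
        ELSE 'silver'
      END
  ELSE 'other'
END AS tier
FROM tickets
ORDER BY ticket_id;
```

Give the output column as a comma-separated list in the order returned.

ticket_id=5: team='infra' → inner[age_days >= 53] → outlier
ticket_id=6: team='app' → outer ELSE → other
ticket_id=7: team='app' → outer ELSE → other
ticket_id=8: team='infra' → inner[age_days >= 33] → keep
ticket_id=9: team='app' → outer ELSE → other
ticket_id=10: team='infra' → inner[age_days >= 29] → bronze
ticket_id=11: team='db' → inner[sla_hours >= 28] → outlier
ticket_id=12: team='app' → outer ELSE → other
ticket_id=13: team='app' → outer ELSE → other
ticket_id=14: team='infra' → inner[age_days >= 33] → keep
ticket_id=15: team='db' → inner[ELSE] → silver
ticket_id=16: team='app' → outer ELSE → other
ticket_id=17: team='infra' → inner[age_days >= 44] → ok
ticket_id=18: team='sec' → outer ELSE → other

outlier, other, other, keep, other, bronze, outlier, other, other, keep, silver, other, ok, other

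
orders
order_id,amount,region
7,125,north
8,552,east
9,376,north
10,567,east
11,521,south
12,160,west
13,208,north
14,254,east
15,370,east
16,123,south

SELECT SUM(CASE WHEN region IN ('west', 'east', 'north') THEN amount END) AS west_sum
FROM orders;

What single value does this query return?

2612

order_id=7: ✓ → 125
order_id=8: ✓ → 552
order_id=9: ✓ → 376
order_id=10: ✓ → 567
order_id=11: ✗
order_id=12: ✓ → 160
order_id=13: ✓ → 208
order_id=14: ✓ → 254
order_id=15: ✓ → 370
order_id=16: ✗
west_sum = 125 + 552 + 376 + 567 + 160 + 208 + 254 + 370 = 2612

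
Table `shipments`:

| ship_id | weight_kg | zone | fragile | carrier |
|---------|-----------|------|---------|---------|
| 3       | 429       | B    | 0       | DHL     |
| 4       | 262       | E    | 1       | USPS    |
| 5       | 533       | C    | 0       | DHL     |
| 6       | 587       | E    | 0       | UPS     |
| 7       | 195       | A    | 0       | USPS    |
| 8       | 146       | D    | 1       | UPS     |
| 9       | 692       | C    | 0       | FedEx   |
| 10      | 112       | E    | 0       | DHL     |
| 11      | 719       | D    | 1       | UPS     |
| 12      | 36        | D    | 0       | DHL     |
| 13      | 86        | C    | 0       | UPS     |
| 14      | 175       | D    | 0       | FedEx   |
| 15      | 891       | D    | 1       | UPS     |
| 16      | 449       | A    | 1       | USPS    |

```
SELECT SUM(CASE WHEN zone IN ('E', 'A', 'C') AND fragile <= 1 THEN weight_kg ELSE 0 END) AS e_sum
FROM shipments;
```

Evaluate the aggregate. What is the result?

2916

ship_id=3: ✗
ship_id=4: ✓ → 262
ship_id=5: ✓ → 533
ship_id=6: ✓ → 587
ship_id=7: ✓ → 195
ship_id=8: ✗
ship_id=9: ✓ → 692
ship_id=10: ✓ → 112
ship_id=11: ✗
ship_id=12: ✗
ship_id=13: ✓ → 86
ship_id=14: ✗
ship_id=15: ✗
ship_id=16: ✓ → 449
e_sum = 262 + 533 + 587 + 195 + 692 + 112 + 86 + 449 = 2916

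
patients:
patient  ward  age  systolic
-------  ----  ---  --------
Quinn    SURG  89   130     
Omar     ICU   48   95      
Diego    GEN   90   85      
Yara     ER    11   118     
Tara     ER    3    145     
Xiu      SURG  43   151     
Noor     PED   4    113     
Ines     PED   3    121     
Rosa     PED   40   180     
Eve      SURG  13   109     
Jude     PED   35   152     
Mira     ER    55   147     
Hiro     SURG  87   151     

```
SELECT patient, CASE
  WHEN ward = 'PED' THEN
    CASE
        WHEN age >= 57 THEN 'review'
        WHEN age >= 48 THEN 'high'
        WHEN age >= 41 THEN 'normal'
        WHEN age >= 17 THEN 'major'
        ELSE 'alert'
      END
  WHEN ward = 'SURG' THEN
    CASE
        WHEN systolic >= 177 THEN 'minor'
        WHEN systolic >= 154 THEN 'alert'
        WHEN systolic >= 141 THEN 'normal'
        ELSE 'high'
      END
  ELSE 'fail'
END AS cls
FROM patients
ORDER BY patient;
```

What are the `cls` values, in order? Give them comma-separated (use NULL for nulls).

fail, high, normal, alert, major, fail, alert, fail, high, major, fail, normal, fail

patient=Diego: ward='GEN' → outer ELSE → fail
patient=Eve: ward='SURG' → inner[ELSE] → high
patient=Hiro: ward='SURG' → inner[systolic >= 141] → normal
patient=Ines: ward='PED' → inner[ELSE] → alert
patient=Jude: ward='PED' → inner[age >= 17] → major
patient=Mira: ward='ER' → outer ELSE → fail
patient=Noor: ward='PED' → inner[ELSE] → alert
patient=Omar: ward='ICU' → outer ELSE → fail
patient=Quinn: ward='SURG' → inner[ELSE] → high
patient=Rosa: ward='PED' → inner[age >= 17] → major
patient=Tara: ward='ER' → outer ELSE → fail
patient=Xiu: ward='SURG' → inner[systolic >= 141] → normal
patient=Yara: ward='ER' → outer ELSE → fail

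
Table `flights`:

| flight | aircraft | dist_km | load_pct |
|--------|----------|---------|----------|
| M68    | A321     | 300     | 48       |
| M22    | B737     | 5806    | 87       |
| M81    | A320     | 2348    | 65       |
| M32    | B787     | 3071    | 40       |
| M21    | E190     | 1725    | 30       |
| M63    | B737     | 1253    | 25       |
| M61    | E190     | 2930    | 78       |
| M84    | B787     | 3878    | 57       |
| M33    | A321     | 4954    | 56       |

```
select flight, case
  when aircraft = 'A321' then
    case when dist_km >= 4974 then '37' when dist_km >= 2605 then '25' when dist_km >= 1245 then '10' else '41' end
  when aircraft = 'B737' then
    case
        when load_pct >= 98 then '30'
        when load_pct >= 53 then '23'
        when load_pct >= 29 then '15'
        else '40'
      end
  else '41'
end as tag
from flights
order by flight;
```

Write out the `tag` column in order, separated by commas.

41, 23, 41, 25, 41, 40, 41, 41, 41

flight=M21: aircraft='E190' → outer ELSE → 41
flight=M22: aircraft='B737' → inner[load_pct >= 53] → 23
flight=M32: aircraft='B787' → outer ELSE → 41
flight=M33: aircraft='A321' → inner[dist_km >= 2605] → 25
flight=M61: aircraft='E190' → outer ELSE → 41
flight=M63: aircraft='B737' → inner[ELSE] → 40
flight=M68: aircraft='A321' → inner[ELSE] → 41
flight=M81: aircraft='A320' → outer ELSE → 41
flight=M84: aircraft='B787' → outer ELSE → 41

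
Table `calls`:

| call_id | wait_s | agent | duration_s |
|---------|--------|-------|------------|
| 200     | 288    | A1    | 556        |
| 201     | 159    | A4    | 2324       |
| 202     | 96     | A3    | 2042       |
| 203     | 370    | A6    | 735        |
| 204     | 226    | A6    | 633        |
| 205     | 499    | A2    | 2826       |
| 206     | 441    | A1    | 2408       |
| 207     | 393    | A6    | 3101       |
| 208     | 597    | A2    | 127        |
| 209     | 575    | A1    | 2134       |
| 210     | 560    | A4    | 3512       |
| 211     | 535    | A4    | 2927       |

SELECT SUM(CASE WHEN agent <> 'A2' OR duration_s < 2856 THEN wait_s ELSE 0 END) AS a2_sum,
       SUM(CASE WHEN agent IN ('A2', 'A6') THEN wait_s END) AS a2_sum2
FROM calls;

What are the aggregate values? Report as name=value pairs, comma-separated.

[a2_sum: agent <> 'A2' OR duration_s < 2856]
call_id=200: ✓ → 288
call_id=201: ✓ → 159
call_id=202: ✓ → 96
call_id=203: ✓ → 370
call_id=204: ✓ → 226
call_id=205: ✓ → 499
call_id=206: ✓ → 441
call_id=207: ✓ → 393
call_id=208: ✓ → 597
call_id=209: ✓ → 575
call_id=210: ✓ → 560
call_id=211: ✓ → 535
a2_sum = 288 + 159 + 96 + 370 + 226 + 499 + 441 + 393 + 597 + 575 + 560 + 535 = 4739
—
[a2_sum2: agent IN ('A2', 'A6')]
call_id=200: ✗
call_id=201: ✗
call_id=202: ✗
call_id=203: ✓ → 370
call_id=204: ✓ → 226
call_id=205: ✓ → 499
call_id=206: ✗
call_id=207: ✓ → 393
call_id=208: ✓ → 597
call_id=209: ✗
call_id=210: ✗
call_id=211: ✗
a2_sum2 = 370 + 226 + 499 + 393 + 597 = 2085

a2_sum=4739, a2_sum2=2085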